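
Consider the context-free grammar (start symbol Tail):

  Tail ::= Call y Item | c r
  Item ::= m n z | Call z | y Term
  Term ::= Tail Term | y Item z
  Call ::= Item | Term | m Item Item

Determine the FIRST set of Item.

{ c, m, y }

Item ::= m n z contributes {m}.
From Item ::= Call z: add FIRST(Call) = { c, m, y }.
Item ::= y Term contributes {y}.
Union: FIRST(Item) = { c, m, y }.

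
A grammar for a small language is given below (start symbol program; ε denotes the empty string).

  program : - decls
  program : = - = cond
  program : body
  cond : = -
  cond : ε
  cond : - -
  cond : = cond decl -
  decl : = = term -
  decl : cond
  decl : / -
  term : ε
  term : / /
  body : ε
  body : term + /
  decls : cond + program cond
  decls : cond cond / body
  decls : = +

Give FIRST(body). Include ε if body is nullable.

{ +, /, ε }

body : ε contributes ε.
From body : term + /: term nullable, take FIRST(term) ∪ {+} = { +, / }.
Union: FIRST(body) = { +, /, ε }.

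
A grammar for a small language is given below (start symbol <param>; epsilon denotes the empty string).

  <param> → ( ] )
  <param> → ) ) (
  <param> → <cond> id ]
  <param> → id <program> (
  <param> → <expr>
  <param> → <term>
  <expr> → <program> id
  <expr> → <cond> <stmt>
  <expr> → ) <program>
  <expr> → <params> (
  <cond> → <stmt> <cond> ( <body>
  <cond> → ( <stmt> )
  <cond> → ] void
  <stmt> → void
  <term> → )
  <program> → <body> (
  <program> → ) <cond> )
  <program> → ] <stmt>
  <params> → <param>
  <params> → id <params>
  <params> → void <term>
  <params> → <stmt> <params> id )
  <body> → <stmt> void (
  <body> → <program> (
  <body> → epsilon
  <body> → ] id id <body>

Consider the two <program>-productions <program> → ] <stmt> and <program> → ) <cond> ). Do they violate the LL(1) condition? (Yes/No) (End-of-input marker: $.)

FIRST(] <stmt>) = { ] } and FIRST() <cond> )) = { ) }.
The FIRST sets are disjoint and neither alternative is nullable — no conflict.

No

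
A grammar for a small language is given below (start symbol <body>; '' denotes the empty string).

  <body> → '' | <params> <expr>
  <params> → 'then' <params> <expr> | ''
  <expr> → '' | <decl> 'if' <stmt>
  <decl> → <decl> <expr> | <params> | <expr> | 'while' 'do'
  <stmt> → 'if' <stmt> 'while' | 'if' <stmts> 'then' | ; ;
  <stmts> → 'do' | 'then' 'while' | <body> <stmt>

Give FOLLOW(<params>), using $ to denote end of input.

In <body> → <params> <expr>: add FIRST(<expr>)\{''} = { 'if', 'then', 'while' }.
  Since <expr> is nullable, also add FOLLOW(<body>) = { $, 'if', ; }.
In <params> → 'then' <params> <expr>: add FIRST(<expr>)\{''} = { 'if', 'then', 'while' }.
  Since <expr> is nullable, also add FOLLOW(<params>) = { $, 'if', 'then', 'while', ; }.
In <decl> → <params>: <params> is at the end, add FOLLOW(<decl>) = { 'if', 'then', 'while' }.
Union: FOLLOW(<params>) = { $, 'if', 'then', 'while', ; }.

{ $, 'if', 'then', 'while', ; }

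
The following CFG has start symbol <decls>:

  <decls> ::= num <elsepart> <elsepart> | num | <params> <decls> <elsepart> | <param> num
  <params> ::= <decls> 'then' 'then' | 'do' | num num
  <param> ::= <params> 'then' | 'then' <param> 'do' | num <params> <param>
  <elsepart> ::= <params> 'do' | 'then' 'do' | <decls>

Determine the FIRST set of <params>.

{ 'do', 'then', num }

From <params> ::= <decls> 'then' 'then': add FIRST(<decls>) = { 'do', 'then', num }.
<params> ::= 'do' contributes {'do'}.
<params> ::= num num contributes {num}.
Union: FIRST(<params>) = { 'do', 'then', num }.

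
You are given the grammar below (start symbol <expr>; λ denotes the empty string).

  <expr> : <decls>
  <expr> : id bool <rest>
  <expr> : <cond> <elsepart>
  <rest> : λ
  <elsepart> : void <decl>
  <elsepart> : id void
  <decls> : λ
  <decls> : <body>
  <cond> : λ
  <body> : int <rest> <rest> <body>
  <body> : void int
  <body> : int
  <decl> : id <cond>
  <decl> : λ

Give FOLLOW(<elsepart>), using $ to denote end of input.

{ $ }

In <expr> : <cond> <elsepart>: <elsepart> is at the end, add FOLLOW(<expr>) = { $ }.
Union: FOLLOW(<elsepart>) = { $ }.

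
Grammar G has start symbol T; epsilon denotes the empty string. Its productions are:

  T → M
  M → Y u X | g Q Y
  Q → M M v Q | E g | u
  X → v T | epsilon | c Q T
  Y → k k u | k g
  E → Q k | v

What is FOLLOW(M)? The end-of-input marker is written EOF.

{ EOF, g, k, v }

In T → M: M is at the end, add FOLLOW(T) = { EOF, g, k, v }.
In Q → M M v Q: add FIRST(M v Q) = { g, k }.
In Q → M M v Q: add FIRST(v Q) = { v }.
Union: FOLLOW(M) = { EOF, g, k, v }.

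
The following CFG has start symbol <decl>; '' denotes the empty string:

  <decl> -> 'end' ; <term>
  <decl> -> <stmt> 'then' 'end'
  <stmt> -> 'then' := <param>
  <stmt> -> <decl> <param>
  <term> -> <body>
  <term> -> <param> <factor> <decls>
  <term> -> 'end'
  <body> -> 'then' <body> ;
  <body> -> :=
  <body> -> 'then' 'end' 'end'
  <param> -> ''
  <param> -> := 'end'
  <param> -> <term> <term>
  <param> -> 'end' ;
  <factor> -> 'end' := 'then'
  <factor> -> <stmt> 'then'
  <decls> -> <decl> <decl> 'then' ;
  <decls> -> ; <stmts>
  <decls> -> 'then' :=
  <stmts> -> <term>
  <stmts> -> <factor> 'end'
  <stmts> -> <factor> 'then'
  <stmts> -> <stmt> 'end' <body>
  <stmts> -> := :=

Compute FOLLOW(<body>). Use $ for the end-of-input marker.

In <term> -> <body>: <body> is at the end, add FOLLOW(<term>) = { $, 'end', 'then', := }.
In <body> -> 'then' <body> ;: add FIRST(;) = { ; }.
In <stmts> -> <stmt> 'end' <body>: <body> is at the end, add FOLLOW(<stmts>) = { $, 'end', 'then', := }.
Union: FOLLOW(<body>) = { $, 'end', 'then', :=, ; }.

{ $, 'end', 'then', :=, ; }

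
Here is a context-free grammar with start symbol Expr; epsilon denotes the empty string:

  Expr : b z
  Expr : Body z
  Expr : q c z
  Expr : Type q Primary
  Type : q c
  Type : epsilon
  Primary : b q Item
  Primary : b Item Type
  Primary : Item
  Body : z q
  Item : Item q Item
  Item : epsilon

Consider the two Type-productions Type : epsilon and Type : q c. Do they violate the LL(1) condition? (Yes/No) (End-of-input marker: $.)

Yes

FIRST(epsilon) = { epsilon } and FIRST(q c) = { q }.
The first alternative is nullable and FOLLOW(Type) = { $, q } shares q with FIRST of the second — conflict.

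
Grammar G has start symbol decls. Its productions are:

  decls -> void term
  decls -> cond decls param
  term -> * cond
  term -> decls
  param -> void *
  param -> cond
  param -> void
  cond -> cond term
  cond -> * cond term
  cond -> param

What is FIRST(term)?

term -> * cond contributes {*}.
From term -> decls: add FIRST(decls) = { *, void }.
Union: FIRST(term) = { *, void }.

{ *, void }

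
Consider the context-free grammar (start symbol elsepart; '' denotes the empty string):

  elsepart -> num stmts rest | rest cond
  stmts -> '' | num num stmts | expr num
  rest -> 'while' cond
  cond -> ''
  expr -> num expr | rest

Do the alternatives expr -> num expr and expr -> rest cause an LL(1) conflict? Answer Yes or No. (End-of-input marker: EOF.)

No

FIRST(num expr) = { num } and FIRST(rest) = { 'while' }.
The FIRST sets are disjoint and neither alternative is nullable — no conflict.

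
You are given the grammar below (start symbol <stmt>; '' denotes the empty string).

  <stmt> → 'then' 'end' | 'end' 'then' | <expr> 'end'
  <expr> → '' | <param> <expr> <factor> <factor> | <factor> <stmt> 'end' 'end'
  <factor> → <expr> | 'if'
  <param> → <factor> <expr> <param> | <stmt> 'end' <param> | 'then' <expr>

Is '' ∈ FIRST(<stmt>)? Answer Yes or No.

Nullable nonterminals: <expr>, <factor>.
No production of <stmt> has an RHS whose symbols are all nullable, so <stmt> is not nullable.

No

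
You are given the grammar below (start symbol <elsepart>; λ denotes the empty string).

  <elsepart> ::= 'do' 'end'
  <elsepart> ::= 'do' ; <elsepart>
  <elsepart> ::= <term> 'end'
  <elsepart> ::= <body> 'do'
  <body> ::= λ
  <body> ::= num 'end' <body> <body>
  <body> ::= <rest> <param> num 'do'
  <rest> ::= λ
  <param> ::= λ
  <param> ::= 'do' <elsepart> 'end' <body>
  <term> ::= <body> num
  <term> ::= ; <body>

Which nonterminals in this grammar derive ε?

Directly nullable (have an λ-production): <body>, <rest>, <param>.
No other nonterminal has a production whose RHS symbols are all nullable.

{ <body>, <param>, <rest> }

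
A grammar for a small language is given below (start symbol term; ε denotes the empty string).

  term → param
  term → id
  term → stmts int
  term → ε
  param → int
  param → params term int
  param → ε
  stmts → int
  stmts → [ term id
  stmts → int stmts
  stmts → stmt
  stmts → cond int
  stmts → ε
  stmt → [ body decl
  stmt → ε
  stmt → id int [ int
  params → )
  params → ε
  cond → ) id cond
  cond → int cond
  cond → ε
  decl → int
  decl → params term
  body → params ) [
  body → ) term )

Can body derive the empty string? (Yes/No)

Nullable nonterminals: cond, decl, param, params, stmt, stmts, term.
No production of body has an RHS whose symbols are all nullable, so body is not nullable.

No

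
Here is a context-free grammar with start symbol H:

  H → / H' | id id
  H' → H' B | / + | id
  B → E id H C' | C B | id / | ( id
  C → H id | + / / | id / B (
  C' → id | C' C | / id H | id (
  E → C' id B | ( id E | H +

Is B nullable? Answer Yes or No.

No nonterminal in this grammar is nullable.
No production of B has an RHS whose symbols are all nullable, so B is not nullable.

No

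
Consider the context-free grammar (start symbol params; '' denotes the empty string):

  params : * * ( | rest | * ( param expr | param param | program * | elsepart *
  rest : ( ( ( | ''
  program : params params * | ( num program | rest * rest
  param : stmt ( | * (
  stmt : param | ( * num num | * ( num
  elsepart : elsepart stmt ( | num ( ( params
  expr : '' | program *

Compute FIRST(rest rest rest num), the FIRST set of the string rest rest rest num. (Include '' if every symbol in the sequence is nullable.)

{ (, num }

Add FIRST(rest)\{''} = { ( }; rest is nullable, continue.
Add FIRST(rest)\{''} = { ( }; rest is nullable, continue.
Add FIRST(rest)\{''} = { ( }; rest is nullable, continue.
num is a terminal; add {num} and stop.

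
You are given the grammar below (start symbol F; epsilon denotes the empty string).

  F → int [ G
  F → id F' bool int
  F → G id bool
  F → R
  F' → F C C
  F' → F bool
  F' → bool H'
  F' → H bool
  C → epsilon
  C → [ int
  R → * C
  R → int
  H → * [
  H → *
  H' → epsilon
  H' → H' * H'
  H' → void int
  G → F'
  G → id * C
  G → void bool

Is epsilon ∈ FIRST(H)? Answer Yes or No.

No

Nullable nonterminals: C, H'.
No production of H has an RHS whose symbols are all nullable, so H is not nullable.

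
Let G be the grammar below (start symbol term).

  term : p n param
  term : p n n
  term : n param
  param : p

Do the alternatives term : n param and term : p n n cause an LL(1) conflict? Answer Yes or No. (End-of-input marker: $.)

No

FIRST(n param) = { n } and FIRST(p n n) = { p }.
The FIRST sets are disjoint and neither alternative is nullable — no conflict.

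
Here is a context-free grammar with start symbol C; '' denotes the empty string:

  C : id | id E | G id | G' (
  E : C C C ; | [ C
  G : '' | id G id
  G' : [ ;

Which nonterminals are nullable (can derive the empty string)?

{ G }

Directly nullable (have an ''-production): G.
No other nonterminal has a production whose RHS symbols are all nullable.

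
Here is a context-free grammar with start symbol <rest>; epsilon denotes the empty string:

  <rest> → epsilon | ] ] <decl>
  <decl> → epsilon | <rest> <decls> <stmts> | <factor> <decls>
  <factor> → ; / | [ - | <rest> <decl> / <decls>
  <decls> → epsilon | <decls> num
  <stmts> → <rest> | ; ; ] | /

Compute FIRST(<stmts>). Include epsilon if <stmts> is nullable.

{ /, ;, ], epsilon }

From <stmts> → <rest>: add FIRST(<rest>) = { ], epsilon } (including epsilon since <rest> is nullable).
<stmts> → ; ; ] contributes {;}.
<stmts> → / contributes {/}.
Union: FIRST(<stmts>) = { /, ;, ], epsilon }.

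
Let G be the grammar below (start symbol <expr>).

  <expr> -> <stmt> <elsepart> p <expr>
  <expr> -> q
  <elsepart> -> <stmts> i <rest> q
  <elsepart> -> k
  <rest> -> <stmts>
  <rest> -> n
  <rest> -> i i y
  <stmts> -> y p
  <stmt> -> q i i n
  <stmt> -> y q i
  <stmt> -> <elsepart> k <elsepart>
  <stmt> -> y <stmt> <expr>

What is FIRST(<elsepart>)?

{ k, y }

From <elsepart> -> <stmts> i <rest> q: add FIRST(<stmts>) = { y }.
<elsepart> -> k contributes {k}.
Union: FIRST(<elsepart>) = { k, y }.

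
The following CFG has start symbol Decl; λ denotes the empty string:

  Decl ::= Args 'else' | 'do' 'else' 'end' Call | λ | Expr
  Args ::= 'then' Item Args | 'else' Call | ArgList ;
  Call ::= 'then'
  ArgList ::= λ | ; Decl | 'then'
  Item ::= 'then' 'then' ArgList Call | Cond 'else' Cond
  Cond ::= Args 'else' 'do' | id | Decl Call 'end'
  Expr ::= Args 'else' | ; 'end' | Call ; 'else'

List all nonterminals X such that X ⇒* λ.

Directly nullable (have an λ-production): Decl, ArgList.
No other nonterminal has a production whose RHS symbols are all nullable.

{ ArgList, Decl }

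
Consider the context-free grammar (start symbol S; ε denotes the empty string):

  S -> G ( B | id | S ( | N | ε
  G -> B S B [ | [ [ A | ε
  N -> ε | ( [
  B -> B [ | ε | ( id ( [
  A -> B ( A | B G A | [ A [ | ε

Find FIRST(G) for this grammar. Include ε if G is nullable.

From G -> B S B [: B, S, B nullable, take FIRST(B) ∪ FIRST(S) ∪ FIRST(B) ∪ {[} = { (, [, id }.
G -> [ [ A contributes {[}.
G -> ε contributes ε.
Union: FIRST(G) = { (, [, id, ε }.

{ (, [, id, ε }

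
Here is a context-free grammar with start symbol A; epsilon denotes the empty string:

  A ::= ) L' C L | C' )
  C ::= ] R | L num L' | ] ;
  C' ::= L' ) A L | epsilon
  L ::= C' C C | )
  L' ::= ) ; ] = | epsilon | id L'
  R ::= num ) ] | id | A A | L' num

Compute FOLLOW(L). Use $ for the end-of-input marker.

In A ::= ) L' C L: L is at the end, add FOLLOW(A) = { $, ), ], id, num }.
In C ::= L num L': add FIRST(num L') = { num }.
In C' ::= L' ) A L: L is at the end, add FOLLOW(C') = { ), ], id }.
Union: FOLLOW(L) = { $, ), ], id, num }.

{ $, ), ], id, num }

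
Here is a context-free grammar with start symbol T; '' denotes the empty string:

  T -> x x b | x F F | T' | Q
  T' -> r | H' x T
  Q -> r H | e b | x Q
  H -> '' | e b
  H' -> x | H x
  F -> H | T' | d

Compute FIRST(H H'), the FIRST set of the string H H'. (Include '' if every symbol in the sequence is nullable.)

Add FIRST(H)\{''} = { e }; H is nullable, continue.
Add FIRST(H') = { e, x }; H' is not nullable, stop.

{ e, x }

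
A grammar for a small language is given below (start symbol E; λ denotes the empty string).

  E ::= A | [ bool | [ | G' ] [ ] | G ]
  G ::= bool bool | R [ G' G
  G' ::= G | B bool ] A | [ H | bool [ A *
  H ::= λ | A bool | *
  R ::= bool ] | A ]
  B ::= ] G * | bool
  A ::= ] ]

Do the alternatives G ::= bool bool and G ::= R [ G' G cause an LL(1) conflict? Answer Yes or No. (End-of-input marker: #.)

FIRST(bool bool) = { bool } and FIRST(R [ G' G) = { ], bool }.
Both contain bool, so the two alternatives are not disjoint — LL(1) conflict.

Yes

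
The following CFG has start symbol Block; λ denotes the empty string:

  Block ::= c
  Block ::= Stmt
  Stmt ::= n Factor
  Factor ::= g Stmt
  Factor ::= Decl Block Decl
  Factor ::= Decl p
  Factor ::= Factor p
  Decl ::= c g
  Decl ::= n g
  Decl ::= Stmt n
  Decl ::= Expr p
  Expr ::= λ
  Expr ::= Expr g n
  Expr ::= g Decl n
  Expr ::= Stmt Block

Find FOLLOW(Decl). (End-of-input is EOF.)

{ EOF, c, g, n, p }

In Factor ::= Decl Block Decl: add FIRST(Block Decl) = { c, n }.
In Factor ::= Decl Block Decl: Decl is at the end, add FOLLOW(Factor) = { EOF, c, g, n, p }.
In Factor ::= Decl p: add FIRST(p) = { p }.
In Expr ::= g Decl n: add FIRST(n) = { n }.
Union: FOLLOW(Decl) = { EOF, c, g, n, p }.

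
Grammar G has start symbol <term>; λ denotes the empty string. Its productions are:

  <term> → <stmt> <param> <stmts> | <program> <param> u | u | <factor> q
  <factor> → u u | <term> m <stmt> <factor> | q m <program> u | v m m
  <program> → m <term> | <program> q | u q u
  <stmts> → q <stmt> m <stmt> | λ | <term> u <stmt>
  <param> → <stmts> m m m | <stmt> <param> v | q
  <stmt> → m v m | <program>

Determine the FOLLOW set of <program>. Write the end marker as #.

{ #, m, q, u, v }

In <term> → <program> <param> u: add FIRST(<param> u) = { m, q, u, v }.
In <factor> → q m <program> u: add FIRST(u) = { u }.
In <program> → <program> q: add FIRST(q) = { q }.
In <stmt> → <program>: <program> is at the end, add FOLLOW(<stmt>) = { #, m, q, u, v }.
Union: FOLLOW(<program>) = { #, m, q, u, v }.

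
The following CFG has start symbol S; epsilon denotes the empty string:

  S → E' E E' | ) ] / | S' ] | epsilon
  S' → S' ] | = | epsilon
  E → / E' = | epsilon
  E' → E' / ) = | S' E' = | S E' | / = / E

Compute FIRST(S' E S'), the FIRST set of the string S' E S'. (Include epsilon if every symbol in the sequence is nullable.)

{ /, =, ], epsilon }

Add FIRST(S')\{epsilon} = { =, ] }; S' is nullable, continue.
Add FIRST(E)\{epsilon} = { / }; E is nullable, continue.
Add FIRST(S')\{epsilon} = { =, ] }; S' is nullable, continue.
Every symbol is nullable, so include epsilon.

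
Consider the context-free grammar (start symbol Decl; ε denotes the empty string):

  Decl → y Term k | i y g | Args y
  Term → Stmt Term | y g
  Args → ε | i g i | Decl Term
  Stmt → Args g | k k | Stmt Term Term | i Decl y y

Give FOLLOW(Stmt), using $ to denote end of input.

In Term → Stmt Term: add FIRST(Term) = { g, i, k, y }.
In Stmt → Stmt Term Term: add FIRST(Term Term) = { g, i, k, y }.
Union: FOLLOW(Stmt) = { g, i, k, y }.

{ g, i, k, y }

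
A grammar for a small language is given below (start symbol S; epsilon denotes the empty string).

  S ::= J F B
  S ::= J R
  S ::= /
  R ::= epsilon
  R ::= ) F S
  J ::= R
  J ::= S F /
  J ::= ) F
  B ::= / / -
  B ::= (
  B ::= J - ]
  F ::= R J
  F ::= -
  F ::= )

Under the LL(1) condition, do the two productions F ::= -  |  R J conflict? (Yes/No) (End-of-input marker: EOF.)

Yes

FIRST(-) = { - } and FIRST(R J) = { (, ), -, /, epsilon }.
Both contain -, so the two alternatives are not disjoint — LL(1) conflict.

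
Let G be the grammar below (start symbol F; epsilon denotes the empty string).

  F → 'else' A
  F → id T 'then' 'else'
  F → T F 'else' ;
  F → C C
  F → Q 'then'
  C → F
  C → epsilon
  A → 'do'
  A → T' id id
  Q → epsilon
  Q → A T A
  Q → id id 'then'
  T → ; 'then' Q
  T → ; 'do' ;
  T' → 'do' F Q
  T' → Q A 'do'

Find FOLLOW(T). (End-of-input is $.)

{ 'do', 'else', 'then', ;, id }

In F → id T 'then' 'else': add FIRST('then' 'else') = { 'then' }.
In F → T F 'else' ;: add FIRST(F 'else' ;) = { 'do', 'else', 'then', ;, id }.
In Q → A T A: add FIRST(A) = { 'do', id }.
Union: FOLLOW(T) = { 'do', 'else', 'then', ;, id }.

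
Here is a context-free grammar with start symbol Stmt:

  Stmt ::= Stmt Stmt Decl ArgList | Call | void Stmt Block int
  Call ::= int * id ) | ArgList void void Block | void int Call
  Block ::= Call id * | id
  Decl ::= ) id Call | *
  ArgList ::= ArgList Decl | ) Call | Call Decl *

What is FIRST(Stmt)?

{ ), int, void }

From Stmt ::= Stmt Stmt Decl ArgList: add FIRST(Stmt) = { ), int, void }.
From Stmt ::= Call: add FIRST(Call) = { ), int, void }.
Stmt ::= void Stmt Block int contributes {void}.
Union: FIRST(Stmt) = { ), int, void }.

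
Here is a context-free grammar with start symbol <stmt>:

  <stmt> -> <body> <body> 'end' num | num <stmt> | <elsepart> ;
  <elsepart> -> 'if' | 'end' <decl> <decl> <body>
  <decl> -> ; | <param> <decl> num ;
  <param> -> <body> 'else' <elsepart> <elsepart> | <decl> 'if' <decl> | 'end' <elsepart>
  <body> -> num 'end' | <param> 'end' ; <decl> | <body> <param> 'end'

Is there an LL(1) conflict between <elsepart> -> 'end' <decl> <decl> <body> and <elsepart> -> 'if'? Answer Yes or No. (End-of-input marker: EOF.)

FIRST('end' <decl> <decl> <body>) = { 'end' } and FIRST('if') = { 'if' }.
The FIRST sets are disjoint and neither alternative is nullable — no conflict.

No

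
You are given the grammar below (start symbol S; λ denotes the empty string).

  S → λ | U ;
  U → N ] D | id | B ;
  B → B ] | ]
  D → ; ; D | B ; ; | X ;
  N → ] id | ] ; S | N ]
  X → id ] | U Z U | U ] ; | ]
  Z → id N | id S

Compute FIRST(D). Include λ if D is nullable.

{ ;, ], id }

D → ; ; D contributes {;}.
From D → B ; ;: add FIRST(B) = { ] }.
From D → X ;: add FIRST(X) = { ], id }.
Union: FIRST(D) = { ;, ], id }.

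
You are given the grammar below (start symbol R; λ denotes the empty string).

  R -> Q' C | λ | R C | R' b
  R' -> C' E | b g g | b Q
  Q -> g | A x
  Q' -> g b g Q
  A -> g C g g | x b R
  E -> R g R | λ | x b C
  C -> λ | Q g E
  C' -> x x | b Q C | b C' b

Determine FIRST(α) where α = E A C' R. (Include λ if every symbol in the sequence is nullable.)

Add FIRST(E)\{λ} = { b, g, x }; E is nullable, continue.
Add FIRST(A) = { g, x }; A is not nullable, stop.

{ b, g, x }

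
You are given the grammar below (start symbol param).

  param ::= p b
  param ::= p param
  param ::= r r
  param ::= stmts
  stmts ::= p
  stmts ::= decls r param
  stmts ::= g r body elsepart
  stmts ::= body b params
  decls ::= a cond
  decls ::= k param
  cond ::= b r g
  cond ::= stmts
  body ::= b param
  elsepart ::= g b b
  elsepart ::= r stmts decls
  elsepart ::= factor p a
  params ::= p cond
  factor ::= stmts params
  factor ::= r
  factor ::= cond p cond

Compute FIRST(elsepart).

{ a, b, g, k, p, r }

elsepart ::= g b b contributes {g}.
elsepart ::= r stmts decls contributes {r}.
From elsepart ::= factor p a: add FIRST(factor) = { a, b, g, k, p, r }.
Union: FIRST(elsepart) = { a, b, g, k, p, r }.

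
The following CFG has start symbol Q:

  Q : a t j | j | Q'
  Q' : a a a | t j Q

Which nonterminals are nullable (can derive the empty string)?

{ } (none)

No nonterminal has an empty production or an RHS whose symbols are all nullable.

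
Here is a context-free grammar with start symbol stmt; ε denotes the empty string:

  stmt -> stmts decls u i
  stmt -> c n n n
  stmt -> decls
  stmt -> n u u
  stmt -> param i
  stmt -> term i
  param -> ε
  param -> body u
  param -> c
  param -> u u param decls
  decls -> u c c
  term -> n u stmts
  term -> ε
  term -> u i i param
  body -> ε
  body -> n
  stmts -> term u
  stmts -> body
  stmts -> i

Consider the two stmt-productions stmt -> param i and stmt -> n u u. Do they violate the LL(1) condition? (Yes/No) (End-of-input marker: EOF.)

Yes

FIRST(param i) = { c, i, n, u } and FIRST(n u u) = { n }.
Both contain n, so the two alternatives are not disjoint — LL(1) conflict.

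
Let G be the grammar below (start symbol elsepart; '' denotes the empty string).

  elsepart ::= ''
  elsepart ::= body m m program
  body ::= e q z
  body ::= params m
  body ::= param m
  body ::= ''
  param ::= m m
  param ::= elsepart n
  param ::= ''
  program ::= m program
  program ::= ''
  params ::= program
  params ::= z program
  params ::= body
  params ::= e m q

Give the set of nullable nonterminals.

Directly nullable (have an ''-production): elsepart, body, param, program.
params ::= program with every symbol nullable, so params is nullable.

{ body, elsepart, param, params, program }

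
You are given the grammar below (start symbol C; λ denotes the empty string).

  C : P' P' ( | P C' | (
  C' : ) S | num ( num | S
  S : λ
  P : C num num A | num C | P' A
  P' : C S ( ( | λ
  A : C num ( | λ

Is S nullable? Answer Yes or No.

S has an λ-production, so S ⇒ λ.

Yes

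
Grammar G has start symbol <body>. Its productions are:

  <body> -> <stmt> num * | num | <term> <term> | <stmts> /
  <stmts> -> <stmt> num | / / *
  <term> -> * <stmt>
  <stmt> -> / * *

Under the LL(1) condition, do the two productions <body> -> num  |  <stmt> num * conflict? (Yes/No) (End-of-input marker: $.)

FIRST(num) = { num } and FIRST(<stmt> num *) = { / }.
The FIRST sets are disjoint and neither alternative is nullable — no conflict.

No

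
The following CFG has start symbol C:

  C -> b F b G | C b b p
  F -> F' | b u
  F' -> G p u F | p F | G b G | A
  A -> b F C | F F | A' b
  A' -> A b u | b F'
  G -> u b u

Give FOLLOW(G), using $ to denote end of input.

In C -> b F b G: G is at the end, add FOLLOW(C) = { $, b, p, u }.
In F' -> G p u F: add FIRST(p u F) = { p }.
In F' -> G b G: add FIRST(b G) = { b }.
In F' -> G b G: G is at the end, add FOLLOW(F') = { b, p, u }.
Union: FOLLOW(G) = { $, b, p, u }.

{ $, b, p, u }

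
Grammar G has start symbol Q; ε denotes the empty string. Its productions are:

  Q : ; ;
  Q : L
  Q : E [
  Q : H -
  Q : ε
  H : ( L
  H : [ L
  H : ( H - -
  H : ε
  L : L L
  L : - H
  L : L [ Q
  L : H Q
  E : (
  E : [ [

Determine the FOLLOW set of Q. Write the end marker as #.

{ #, (, -, ;, [ }

Q is the start symbol, so # ∈ FOLLOW(Q).
In L : L [ Q: Q is at the end, add FOLLOW(L) = { #, (, -, ;, [ }.
In L : H Q: Q is at the end, add FOLLOW(L) = { #, (, -, ;, [ }.
Union: FOLLOW(Q) = { #, (, -, ;, [ }.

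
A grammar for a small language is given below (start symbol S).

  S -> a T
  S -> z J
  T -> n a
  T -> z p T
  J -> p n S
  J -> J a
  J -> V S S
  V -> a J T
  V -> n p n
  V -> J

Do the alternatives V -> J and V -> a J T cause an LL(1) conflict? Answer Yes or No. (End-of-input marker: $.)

FIRST(J) = { a, n, p } and FIRST(a J T) = { a }.
Both contain a, so the two alternatives are not disjoint — LL(1) conflict.

Yes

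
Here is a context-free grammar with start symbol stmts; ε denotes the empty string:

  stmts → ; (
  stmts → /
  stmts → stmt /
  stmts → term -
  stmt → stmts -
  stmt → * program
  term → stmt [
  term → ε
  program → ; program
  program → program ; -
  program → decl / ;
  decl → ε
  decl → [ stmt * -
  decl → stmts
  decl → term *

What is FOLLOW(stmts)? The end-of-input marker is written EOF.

stmts is the start symbol, so EOF ∈ FOLLOW(stmts).
In stmt → stmts -: add FIRST(-) = { - }.
In decl → stmts: stmts is at the end, add FOLLOW(decl) = { / }.
Union: FOLLOW(stmts) = { EOF, -, / }.

{ EOF, -, / }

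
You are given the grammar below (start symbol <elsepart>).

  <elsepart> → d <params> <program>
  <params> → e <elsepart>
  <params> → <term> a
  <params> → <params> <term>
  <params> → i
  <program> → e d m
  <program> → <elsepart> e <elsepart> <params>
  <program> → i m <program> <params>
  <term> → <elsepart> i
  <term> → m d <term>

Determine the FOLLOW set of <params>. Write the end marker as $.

In <elsepart> → d <params> <program>: add FIRST(<program>) = { d, e, i }.
In <params> → <params> <term>: add FIRST(<term>) = { d, m }.
In <program> → <elsepart> e <elsepart> <params>: <params> is at the end, add FOLLOW(<program>) = { $, d, e, i, m }.
In <program> → i m <program> <params>: <params> is at the end, add FOLLOW(<program>) = { $, d, e, i, m }.
Union: FOLLOW(<params>) = { $, d, e, i, m }.

{ $, d, e, i, m }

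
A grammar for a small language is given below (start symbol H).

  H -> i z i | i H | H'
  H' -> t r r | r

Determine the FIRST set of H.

H -> i z i contributes {i}.
H -> i H contributes {i}.
From H -> H': add FIRST(H') = { r, t }.
Union: FIRST(H) = { i, r, t }.

{ i, r, t }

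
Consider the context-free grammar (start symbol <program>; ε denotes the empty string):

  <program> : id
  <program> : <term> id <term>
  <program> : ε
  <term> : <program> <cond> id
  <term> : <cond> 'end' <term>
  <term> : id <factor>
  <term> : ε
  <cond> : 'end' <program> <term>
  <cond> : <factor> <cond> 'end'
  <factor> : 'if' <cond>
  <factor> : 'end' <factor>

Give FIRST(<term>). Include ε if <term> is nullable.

From <term> : <program> <cond> id: <program> nullable, take FIRST(<program>) ∪ FIRST(<cond>) = { 'end', 'if', id }.
From <term> : <cond> 'end' <term>: add FIRST(<cond>) = { 'end', 'if' }.
<term> : id <factor> contributes {id}.
<term> : ε contributes ε.
Union: FIRST(<term>) = { 'end', 'if', id, ε }.

{ 'end', 'if', id, ε }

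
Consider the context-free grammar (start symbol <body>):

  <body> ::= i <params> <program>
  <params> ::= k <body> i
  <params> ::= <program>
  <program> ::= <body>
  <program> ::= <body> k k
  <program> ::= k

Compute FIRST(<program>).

From <program> ::= <body>: add FIRST(<body>) = { i }.
From <program> ::= <body> k k: add FIRST(<body>) = { i }.
<program> ::= k contributes {k}.
Union: FIRST(<program>) = { i, k }.

{ i, k }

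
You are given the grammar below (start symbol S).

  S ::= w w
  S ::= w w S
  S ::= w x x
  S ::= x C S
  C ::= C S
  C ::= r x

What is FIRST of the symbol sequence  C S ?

Add FIRST(C) = { r }; C is not nullable, stop.

{ r }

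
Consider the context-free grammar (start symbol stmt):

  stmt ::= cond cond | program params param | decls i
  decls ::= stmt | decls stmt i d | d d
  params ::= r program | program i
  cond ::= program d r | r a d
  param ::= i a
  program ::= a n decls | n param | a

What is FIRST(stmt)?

From stmt ::= cond cond: add FIRST(cond) = { a, n, r }.
From stmt ::= program params param: add FIRST(program) = { a, n }.
From stmt ::= decls i: add FIRST(decls) = { a, d, n, r }.
Union: FIRST(stmt) = { a, d, n, r }.

{ a, d, n, r }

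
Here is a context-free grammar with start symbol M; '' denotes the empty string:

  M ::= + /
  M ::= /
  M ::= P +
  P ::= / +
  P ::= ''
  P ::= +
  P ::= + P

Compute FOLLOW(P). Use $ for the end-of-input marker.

In M ::= P +: add FIRST(+) = { + }.
In P ::= + P: P is at the end, add FOLLOW(P) = { + }.
Union: FOLLOW(P) = { + }.

{ + }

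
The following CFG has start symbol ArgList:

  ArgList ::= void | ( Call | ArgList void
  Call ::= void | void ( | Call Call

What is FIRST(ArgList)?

ArgList ::= void contributes {void}.
ArgList ::= ( Call contributes {(}.
From ArgList ::= ArgList void: add FIRST(ArgList) = { (, void }.
Union: FIRST(ArgList) = { (, void }.

{ (, void }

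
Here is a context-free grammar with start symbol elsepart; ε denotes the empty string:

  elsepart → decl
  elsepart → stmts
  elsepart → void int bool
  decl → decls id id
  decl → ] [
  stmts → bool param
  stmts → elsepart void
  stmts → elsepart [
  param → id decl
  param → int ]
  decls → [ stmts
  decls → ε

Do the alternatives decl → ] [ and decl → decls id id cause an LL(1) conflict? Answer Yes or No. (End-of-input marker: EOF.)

No

FIRST(] [) = { ] } and FIRST(decls id id) = { [, id }.
The FIRST sets are disjoint and neither alternative is nullable — no conflict.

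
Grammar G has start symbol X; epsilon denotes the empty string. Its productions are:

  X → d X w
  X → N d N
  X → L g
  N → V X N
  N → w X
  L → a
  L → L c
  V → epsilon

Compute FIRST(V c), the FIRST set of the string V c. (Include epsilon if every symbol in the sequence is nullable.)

{ c }

Add FIRST(V)\{epsilon} = {  }; V is nullable, continue.
c is a terminal; add {c} and stop.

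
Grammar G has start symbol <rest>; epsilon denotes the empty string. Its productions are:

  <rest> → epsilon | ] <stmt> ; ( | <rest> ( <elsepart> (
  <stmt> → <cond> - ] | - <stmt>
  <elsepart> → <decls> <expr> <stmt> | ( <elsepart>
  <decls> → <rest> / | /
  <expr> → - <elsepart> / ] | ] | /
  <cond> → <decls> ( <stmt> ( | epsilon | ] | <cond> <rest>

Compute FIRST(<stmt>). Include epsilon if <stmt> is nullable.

From <stmt> → <cond> - ]: <cond> nullable, take FIRST(<cond>) ∪ {-} = { (, -, /, ] }.
<stmt> → - <stmt> contributes {-}.
Union: FIRST(<stmt>) = { (, -, /, ] }.

{ (, -, /, ] }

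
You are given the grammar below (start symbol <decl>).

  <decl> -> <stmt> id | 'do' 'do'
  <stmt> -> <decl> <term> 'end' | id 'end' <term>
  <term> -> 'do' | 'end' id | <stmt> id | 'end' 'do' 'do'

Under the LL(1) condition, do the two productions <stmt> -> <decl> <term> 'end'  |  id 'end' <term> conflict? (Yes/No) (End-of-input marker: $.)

Yes

FIRST(<decl> <term> 'end') = { 'do', id } and FIRST(id 'end' <term>) = { id }.
Both contain id, so the two alternatives are not disjoint — LL(1) conflict.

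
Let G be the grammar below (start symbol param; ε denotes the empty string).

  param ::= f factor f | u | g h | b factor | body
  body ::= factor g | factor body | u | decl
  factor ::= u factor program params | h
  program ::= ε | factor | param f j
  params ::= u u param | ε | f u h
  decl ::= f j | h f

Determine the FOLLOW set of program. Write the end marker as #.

In factor ::= u factor program params: add FIRST(params)\{ε} = { f, u }.
  Since params is nullable, also add FOLLOW(factor) = { #, b, f, g, h, u }.
Union: FOLLOW(program) = { #, b, f, g, h, u }.

{ #, b, f, g, h, u }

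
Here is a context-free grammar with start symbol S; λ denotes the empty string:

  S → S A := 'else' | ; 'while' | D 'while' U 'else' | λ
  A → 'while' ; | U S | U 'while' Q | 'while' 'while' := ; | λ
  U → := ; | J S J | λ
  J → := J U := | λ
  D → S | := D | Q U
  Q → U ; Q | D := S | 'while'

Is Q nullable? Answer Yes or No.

No

Nullable nonterminals: A, D, J, S, U.
No production of Q has an RHS whose symbols are all nullable, so Q is not nullable.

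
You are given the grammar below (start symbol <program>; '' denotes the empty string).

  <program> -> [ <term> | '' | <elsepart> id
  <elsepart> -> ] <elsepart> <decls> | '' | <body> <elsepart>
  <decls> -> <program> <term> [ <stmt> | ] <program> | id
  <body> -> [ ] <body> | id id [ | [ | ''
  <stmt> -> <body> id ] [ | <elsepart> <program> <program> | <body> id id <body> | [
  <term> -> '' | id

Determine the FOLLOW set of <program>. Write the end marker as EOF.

<program> is the start symbol, so EOF ∈ FOLLOW(<program>).
In <decls> -> <program> <term> [ <stmt>: add FIRST(<term> [ <stmt>) = { [, id }.
In <decls> -> ] <program>: <program> is at the end, add FOLLOW(<decls>) = { [, ], id }.
In <stmt> -> <elsepart> <program> <program>: add FIRST(<program>)\{''} = { [, ], id }.
  Since <program> is nullable, also add FOLLOW(<stmt>) = { [, ], id }.
In <stmt> -> <elsepart> <program> <program>: <program> is at the end, add FOLLOW(<stmt>) = { [, ], id }.
Union: FOLLOW(<program>) = { EOF, [, ], id }.

{ EOF, [, ], id }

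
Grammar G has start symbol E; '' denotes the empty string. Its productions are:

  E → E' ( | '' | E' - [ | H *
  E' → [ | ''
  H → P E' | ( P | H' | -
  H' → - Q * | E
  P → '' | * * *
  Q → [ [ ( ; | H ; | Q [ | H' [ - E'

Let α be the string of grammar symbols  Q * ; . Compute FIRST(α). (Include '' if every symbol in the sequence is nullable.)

{ (, *, -, ;, [ }

Add FIRST(Q) = { (, *, -, ;, [ }; Q is not nullable, stop.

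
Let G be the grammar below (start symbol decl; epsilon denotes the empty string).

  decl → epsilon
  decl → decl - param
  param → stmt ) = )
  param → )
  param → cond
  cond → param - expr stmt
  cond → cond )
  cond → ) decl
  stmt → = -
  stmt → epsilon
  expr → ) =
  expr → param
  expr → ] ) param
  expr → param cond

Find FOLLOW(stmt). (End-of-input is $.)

In param → stmt ) = ): add FIRST() = )) = { ) }.
In cond → param - expr stmt: stmt is at the end, add FOLLOW(cond) = { $, ), -, = }.
Union: FOLLOW(stmt) = { $, ), -, = }.

{ $, ), -, = }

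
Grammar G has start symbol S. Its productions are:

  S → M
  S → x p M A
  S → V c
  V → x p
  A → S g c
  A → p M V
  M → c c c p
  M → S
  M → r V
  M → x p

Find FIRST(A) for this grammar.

From A → S g c: add FIRST(S) = { c, r, x }.
A → p M V contributes {p}.
Union: FIRST(A) = { c, p, r, x }.

{ c, p, r, x }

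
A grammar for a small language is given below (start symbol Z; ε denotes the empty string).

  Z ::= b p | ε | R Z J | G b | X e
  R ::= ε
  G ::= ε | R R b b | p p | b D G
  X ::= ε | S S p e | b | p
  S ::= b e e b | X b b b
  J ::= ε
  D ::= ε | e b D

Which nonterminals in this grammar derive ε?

{ D, G, J, R, X, Z }

Directly nullable (have an ε-production): Z, R, G, X, J, D.
No other nonterminal has a production whose RHS symbols are all nullable.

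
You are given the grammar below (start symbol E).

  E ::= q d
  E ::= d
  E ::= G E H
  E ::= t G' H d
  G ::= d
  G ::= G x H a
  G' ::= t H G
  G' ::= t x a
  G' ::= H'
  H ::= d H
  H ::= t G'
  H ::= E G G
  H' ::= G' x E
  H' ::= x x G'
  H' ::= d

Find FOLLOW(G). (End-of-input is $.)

In E ::= G E H: add FIRST(E H) = { d, q, t }.
In G ::= G x H a: add FIRST(x H a) = { x }.
In G' ::= t H G: G is at the end, add FOLLOW(G') = { $, a, d, q, t, x }.
In H ::= E G G: add FIRST(G) = { d }.
In H ::= E G G: G is at the end, add FOLLOW(H) = { $, a, d, q, t, x }.
Union: FOLLOW(G) = { $, a, d, q, t, x }.

{ $, a, d, q, t, x }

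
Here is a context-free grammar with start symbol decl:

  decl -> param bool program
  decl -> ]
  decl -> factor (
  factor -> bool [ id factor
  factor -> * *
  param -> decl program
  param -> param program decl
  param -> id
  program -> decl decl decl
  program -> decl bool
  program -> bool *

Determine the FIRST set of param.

From param -> decl program: add FIRST(decl) = { *, ], bool, id }.
From param -> param program decl: add FIRST(param) = { *, ], bool, id }.
param -> id contributes {id}.
Union: FIRST(param) = { *, ], bool, id }.

{ *, ], bool, id }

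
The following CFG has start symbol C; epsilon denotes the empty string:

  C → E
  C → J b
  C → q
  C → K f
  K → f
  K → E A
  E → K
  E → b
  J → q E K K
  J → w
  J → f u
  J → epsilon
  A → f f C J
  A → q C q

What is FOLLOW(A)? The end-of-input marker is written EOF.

{ EOF, b, f, q, w }

In K → E A: A is at the end, add FOLLOW(K) = { EOF, b, f, q, w }.
Union: FOLLOW(A) = { EOF, b, f, q, w }.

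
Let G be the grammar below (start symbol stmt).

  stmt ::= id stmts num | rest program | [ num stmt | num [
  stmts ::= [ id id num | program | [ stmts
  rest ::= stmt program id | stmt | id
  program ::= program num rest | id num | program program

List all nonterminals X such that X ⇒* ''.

No nonterminal has an empty production or an RHS whose symbols are all nullable.

{ } (none)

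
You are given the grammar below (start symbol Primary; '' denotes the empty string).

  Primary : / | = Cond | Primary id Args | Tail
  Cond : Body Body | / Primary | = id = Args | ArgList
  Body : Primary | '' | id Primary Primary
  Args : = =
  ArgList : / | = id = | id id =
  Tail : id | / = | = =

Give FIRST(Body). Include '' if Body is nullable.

{ /, =, id, '' }

From Body : Primary: add FIRST(Primary) = { /, =, id }.
Body : '' contributes ''.
Body : id Primary Primary contributes {id}.
Union: FIRST(Body) = { /, =, id, '' }.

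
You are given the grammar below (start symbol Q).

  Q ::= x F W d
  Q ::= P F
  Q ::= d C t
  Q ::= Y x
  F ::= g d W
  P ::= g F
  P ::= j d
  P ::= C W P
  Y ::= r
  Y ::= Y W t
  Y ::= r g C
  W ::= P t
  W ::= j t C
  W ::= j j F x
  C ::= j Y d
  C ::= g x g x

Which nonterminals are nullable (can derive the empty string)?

No nonterminal has an empty production or an RHS whose symbols are all nullable.

{ } (none)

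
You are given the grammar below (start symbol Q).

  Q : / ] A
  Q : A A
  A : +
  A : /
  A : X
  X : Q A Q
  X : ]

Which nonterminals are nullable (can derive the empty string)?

No nonterminal has an empty production or an RHS whose symbols are all nullable.

{ } (none)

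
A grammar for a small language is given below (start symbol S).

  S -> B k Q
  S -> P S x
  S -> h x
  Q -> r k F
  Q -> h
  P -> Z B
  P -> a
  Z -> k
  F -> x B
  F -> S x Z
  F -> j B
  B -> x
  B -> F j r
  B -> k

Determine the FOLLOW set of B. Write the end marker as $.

{ $, a, h, j, k, x }

In S -> B k Q: add FIRST(k Q) = { k }.
In P -> Z B: B is at the end, add FOLLOW(P) = { a, h, j, k, x }.
In F -> x B: B is at the end, add FOLLOW(F) = { $, j, x }.
In F -> j B: B is at the end, add FOLLOW(F) = { $, j, x }.
Union: FOLLOW(B) = { $, a, h, j, k, x }.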